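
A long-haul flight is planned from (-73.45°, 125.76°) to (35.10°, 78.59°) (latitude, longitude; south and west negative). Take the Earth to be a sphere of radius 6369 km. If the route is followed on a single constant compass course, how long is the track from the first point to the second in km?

Rhumb course C = atan2(Δλ, Δψ) with Δψ = ln[tan(π/4+φ₂/2)/tan(π/4+φ₁/2)] = +2.5830, Δλ = -0.8233 → C = 342.32°
d = R·|Δφ| / |cos C| = 6369·1.89455 / 0.95277 = 12665 km

12665 km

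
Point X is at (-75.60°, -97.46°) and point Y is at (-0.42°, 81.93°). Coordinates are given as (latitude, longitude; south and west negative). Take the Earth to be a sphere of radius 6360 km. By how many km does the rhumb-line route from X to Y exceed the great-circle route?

3633 km

Great circle: cos σ = sin φ₁ sin φ₂ + cos φ₁ cos φ₂ cos Δλ,  σ = 1.8148 rad → d_gc = 11542.0 km
Rhumb line: Δψ = +2.0615, q = Δφ/Δψ = 0.6365, d_rh = R√(Δφ²+q²Δλ²) = 15174.9 km
Excess = 15174.9 − 11542.0 = 3632.9 ≈ 3633 km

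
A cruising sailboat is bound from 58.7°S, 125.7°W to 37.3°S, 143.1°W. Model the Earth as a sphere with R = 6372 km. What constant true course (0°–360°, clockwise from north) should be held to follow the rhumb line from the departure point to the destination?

331.9°

Meridional parts: M(φ₁)=-1.2724, M(φ₂)=-0.7026 → ΔM = +0.5699;  Δλ = -0.3037 rad
tan C = Δλ / ΔM = -0.5329 → C = 331.95°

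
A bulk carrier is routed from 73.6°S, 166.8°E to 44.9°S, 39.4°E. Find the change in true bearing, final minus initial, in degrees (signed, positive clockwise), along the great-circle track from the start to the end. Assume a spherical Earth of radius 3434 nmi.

At departure: θ₁ = atan2(sin Δλ cos φ₂, cos φ₁ sin φ₂ − sin φ₁ cos φ₂ cos Δλ) = 222.60°
At arrival: θ₂ = atan2(sin Δλ cos φ₁, −cos φ₂ sin φ₁ + sin φ₂ cos φ₁ cos Δλ) = 344.35°
Δθ = θ₂ − θ₁ = +121.8°

+121.8°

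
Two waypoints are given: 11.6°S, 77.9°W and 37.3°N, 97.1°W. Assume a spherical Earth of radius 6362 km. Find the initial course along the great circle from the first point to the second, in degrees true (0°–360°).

340.6°

N = sin Δλ·cos φ₂ = -0.2616;  D = cos φ₁ sin φ₂ − sin φ₁ cos φ₂ cos Δλ = +0.7447
initial course = atan2(N, D) = 340.64°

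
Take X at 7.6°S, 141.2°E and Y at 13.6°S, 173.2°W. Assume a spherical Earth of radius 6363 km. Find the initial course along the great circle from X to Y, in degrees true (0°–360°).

N = sin Δλ·cos φ₂ = +0.6944;  D = cos φ₁ sin φ₂ − sin φ₁ cos φ₂ cos Δλ = -0.1431
initial course = atan2(N, D) = 101.65°

101.6°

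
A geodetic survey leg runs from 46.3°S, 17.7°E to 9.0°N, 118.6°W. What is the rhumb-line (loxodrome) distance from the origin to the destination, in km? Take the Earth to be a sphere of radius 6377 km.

14986 km

Δψ = ln[tan(π/4+φ₂/2)/tan(π/4+φ₁/2)] = +1.0716;  Δφ = +0.9652 rad,  Δλ = -2.3789 rad
q = Δφ/Δψ = 0.9007
d = R·√(Δφ² + q²Δλ²) = 6377·2.35003 = 14986 km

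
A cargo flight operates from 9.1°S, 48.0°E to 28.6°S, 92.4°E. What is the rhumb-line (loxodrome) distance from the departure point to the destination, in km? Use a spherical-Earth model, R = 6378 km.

Δψ = ln[tan(π/4+φ₂/2)/tan(π/4+φ₁/2)] = -0.3618;  Δφ = -0.3403 rad,  Δλ = +0.7749 rad
q = Δφ/Δψ = 0.9407
d = R·√(Δφ² + q²Δλ²) = 6378·0.80452 = 5131 km

5131 km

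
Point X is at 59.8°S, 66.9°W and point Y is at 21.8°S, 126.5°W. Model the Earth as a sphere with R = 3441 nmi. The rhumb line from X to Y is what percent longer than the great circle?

2.2%

Great circle: σ = 0.9797 rad → d_gc = Rσ = 3371.0 nmi
Rhumb: Δφ = +0.6632, Δλ = -1.0402, Δψ = +0.9200, q = Δφ/Δψ = 0.7209 → d_rh = R√(Δφ²+q²Δλ²) = 3444.8 nmi
Excess = (3444.8 − 3371.0) / 3371.0 = 73.8 / 3371.0 = 2.19% ≈ 2.2%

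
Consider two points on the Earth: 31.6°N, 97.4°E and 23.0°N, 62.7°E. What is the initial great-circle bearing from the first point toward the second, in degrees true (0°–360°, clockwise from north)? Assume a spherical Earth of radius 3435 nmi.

263.1°

N = sin Δλ·cos φ₂ = -0.5240;  D = cos φ₁ sin φ₂ − sin φ₁ cos φ₂ cos Δλ = -0.0637
initial course = atan2(N, D) = 263.06°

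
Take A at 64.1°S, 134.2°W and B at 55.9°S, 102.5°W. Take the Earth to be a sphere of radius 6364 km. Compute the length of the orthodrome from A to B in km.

1954 km

cos σ = sin φ₁ sin φ₂ + cos φ₁ cos φ₂ cos Δλ
      = sin(-64.10°)sin(-55.90°) + cos(-64.10°)cos(-55.90°)cos(31.70°) = 0.9532
σ = 17.590° → d = Rσ = 6364·0.30701 = 1954 km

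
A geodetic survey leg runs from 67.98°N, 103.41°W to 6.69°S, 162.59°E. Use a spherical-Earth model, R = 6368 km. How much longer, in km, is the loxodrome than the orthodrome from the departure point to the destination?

Great circle: cos σ = sin φ₁ sin φ₂ + cos φ₁ cos φ₂ cos Δλ,  σ = 1.7052 rad → d_gc = 10858.6 km
Rhumb line: Δψ = -1.7540, q = Δφ/Δψ = 0.7430, d_rh = R√(Δφ²+q²Δλ²) = 11363.4 km
Excess = 11363.4 − 10858.6 = 504.8 ≈ 505 km

505 km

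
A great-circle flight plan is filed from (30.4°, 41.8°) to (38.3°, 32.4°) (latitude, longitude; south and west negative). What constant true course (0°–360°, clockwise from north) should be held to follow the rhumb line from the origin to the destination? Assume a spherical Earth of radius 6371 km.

Meridional parts: M(φ₁)=+0.5574, M(φ₂)=+0.7246 → ΔM = +0.1673;  Δλ = -0.1641 rad
tan C = Δλ / ΔM = -0.9809 → C = 315.55°

315.6°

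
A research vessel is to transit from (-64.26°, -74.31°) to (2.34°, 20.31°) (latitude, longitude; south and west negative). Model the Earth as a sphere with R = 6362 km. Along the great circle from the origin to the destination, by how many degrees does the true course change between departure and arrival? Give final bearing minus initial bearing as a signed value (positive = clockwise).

At departure: θ₁ = atan2(sin Δλ cos φ₂, cos φ₁ sin φ₂ − sin φ₁ cos φ₂ cos Δλ) = 93.15°
At arrival: θ₂ = atan2(sin Δλ cos φ₁, −cos φ₂ sin φ₁ + sin φ₂ cos φ₁ cos Δλ) = 25.72°
Δθ = θ₂ − θ₁ = -67.4°

-67.4°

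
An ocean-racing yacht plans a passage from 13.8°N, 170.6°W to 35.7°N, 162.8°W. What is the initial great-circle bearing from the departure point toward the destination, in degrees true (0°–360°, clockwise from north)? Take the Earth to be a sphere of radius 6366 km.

N = sin Δλ·cos φ₂ = +0.1102;  D = cos φ₁ sin φ₂ − sin φ₁ cos φ₂ cos Δλ = +0.3748
initial course = atan2(N, D) = 16.39°

16.4°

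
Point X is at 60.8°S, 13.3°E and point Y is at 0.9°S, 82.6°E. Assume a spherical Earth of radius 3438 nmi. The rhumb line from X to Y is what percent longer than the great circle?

2.2%

Great circle: σ = 1.3836 rad → d_gc = Rσ = 4756.7 nmi
Rhumb: Δφ = +1.0455, Δλ = +1.2095, Δψ = +1.3295, q = Δφ/Δψ = 0.7863 → d_rh = R√(Δφ²+q²Δλ²) = 4859.1 nmi
Excess = (4859.1 − 4756.7) / 4756.7 = 102.4 / 4756.7 = 2.153% ≈ 2.2%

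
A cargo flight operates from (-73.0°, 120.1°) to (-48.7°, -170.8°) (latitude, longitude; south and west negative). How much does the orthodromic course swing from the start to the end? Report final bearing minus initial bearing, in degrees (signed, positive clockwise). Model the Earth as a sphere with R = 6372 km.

Initial bearing θ₁ = atan2(sin Δλ cos φ₂, cos φ₁ sin φ₂ − sin φ₁ cos φ₂ cos Δλ) = 89.49°
Final bearing θ₂ = (initial bearing from the destination back to the start) + 180° = 26.29°
Δθ = θ₂ − θ₁ = -63.2°

-63.2°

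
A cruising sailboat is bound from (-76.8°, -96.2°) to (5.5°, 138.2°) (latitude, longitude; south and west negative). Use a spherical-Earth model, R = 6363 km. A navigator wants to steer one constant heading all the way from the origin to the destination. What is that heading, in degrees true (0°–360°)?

Meridional parts: M(φ₁)=-2.1567, M(φ₂)=+0.0961 → ΔM = +2.2529;  Δλ = -2.1921 rad
tan C = Δλ / ΔM = -0.9730 → C = 315.78°

315.8°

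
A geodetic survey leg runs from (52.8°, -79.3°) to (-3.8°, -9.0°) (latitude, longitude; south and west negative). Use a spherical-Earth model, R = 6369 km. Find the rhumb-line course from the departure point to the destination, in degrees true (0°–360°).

Meridional parts: M(φ₁)=+1.0890, M(φ₂)=-0.0664 → ΔM = -1.1554;  Δλ = +1.2270 rad
tan C = Δλ / ΔM = -1.0619 → C = 133.28°

133.3°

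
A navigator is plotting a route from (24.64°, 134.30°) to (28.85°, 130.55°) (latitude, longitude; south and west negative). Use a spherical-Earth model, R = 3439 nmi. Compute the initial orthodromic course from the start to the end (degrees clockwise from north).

322.3°

N = sin Δλ·cos φ₂ = -0.0573;  D = cos φ₁ sin φ₂ − sin φ₁ cos φ₂ cos Δλ = +0.0742
initial course = atan2(N, D) = 322.33°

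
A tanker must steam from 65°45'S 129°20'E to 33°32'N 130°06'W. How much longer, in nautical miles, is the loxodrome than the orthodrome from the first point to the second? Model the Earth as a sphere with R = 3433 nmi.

206 nmi

Great circle: cos σ = sin φ₁ sin φ₂ + cos φ₁ cos φ₂ cos Δλ,  σ = 2.1730 rad → d_gc = 7459.9 nmi
Rhumb line: Δψ = +2.1597, q = Δφ/Δψ = 0.8023, d_rh = R√(Δφ²+q²Δλ²) = 7665.6 nmi
Excess = 7665.6 − 7459.9 = 205.7 ≈ 206 nmi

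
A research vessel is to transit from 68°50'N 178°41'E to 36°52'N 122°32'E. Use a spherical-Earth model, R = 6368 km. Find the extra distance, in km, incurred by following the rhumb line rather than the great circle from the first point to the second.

Great circle: cos σ = sin φ₁ sin φ₂ + cos φ₁ cos φ₂ cos Δλ,  σ = 0.7664 rad → d_gc = 4880.6 km
Rhumb line: Δψ = -0.9844, q = Δφ/Δψ = 0.5668, d_rh = R√(Δφ²+q²Δλ²) = 5013.3 km
Excess = 5013.3 − 4880.6 = 132.7 ≈ 133 km

133 km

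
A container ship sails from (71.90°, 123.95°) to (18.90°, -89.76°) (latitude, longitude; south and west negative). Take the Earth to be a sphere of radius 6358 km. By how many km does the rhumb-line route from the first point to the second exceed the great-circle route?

2021 km

Great circle: cos σ = sin φ₁ sin φ₂ + cos φ₁ cos φ₂ cos Δλ,  σ = 1.5074 rad → d_gc = 9583.9 km
Rhumb line: Δψ = -1.5011, q = Δφ/Δψ = 0.6162, d_rh = R√(Δφ²+q²Δλ²) = 11604.5 km
Excess = 11604.5 − 9583.9 = 2020.6 ≈ 2021 km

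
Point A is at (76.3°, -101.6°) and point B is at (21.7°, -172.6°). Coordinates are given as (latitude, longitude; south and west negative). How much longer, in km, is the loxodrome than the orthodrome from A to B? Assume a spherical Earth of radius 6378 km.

297 km

Great circle: cos σ = sin φ₁ sin φ₂ + cos φ₁ cos φ₂ cos Δλ,  σ = 1.1253 rad → d_gc = 7177.4 km
Rhumb line: Δψ = -1.7311, q = Δφ/Δψ = 0.5505, d_rh = R√(Δφ²+q²Δλ²) = 7474.7 km
Excess = 7474.7 − 7177.4 = 297.3 ≈ 297 km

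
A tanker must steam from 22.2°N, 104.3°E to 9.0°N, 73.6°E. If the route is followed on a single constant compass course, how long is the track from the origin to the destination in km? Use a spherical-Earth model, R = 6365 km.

3590 km

Δψ = ln[tan(π/4+φ₂/2)/tan(π/4+φ₁/2)] = -0.2398;  Δφ = -0.2304 rad,  Δλ = -0.5358 rad
q = Δφ/Δψ = 0.9607
d = R·√(Δφ² + q²Δλ²) = 6365·0.56396 = 3590 km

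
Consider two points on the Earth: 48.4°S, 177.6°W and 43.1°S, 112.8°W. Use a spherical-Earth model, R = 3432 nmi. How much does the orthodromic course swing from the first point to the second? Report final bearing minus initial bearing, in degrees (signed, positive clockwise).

-48.9°

Initial bearing θ₁ = atan2(sin Δλ cos φ₂, cos φ₁ sin φ₂ − sin φ₁ cos φ₂ cos Δλ) = 108.51°
Final bearing θ₂ = (initial bearing from the destination back to the start) + 180° = 59.57°
Δθ = θ₂ − θ₁ = -48.9°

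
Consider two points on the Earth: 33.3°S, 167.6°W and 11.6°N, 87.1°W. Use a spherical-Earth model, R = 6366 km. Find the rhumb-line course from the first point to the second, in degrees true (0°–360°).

59.7°

Δψ = ln[tan(π/4+φ₂/2)/tan(π/4+φ₁/2)] = +0.8208
Δλ = +1.4050 rad (taken the short way round)
course = atan2(Δλ, Δψ) = 59.71°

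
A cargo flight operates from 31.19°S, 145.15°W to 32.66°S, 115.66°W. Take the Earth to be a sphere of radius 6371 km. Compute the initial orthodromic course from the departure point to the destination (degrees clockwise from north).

N = sin Δλ·cos φ₂ = +0.4144;  D = cos φ₁ sin φ₂ − sin φ₁ cos φ₂ cos Δλ = -0.0821
initial course = atan2(N, D) = 101.21°

101.2°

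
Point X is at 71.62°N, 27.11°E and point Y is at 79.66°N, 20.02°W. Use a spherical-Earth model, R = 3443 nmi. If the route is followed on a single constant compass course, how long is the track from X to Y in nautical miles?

837 nmi

Δψ = ln[tan(π/4+φ₂/2)/tan(π/4+φ₁/2)] = +0.5812;  Δφ = +0.1403 rad,  Δλ = -0.8226 rad
q = Δφ/Δψ = 0.2415
d = R·√(Δφ² + q²Δλ²) = 3443·0.24319 = 837 nmi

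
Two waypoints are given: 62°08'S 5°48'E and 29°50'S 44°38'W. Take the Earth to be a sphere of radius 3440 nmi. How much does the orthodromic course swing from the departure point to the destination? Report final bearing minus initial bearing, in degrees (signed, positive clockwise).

Initial bearing θ₁ = atan2(sin Δλ cos φ₂, cos φ₁ sin φ₂ − sin φ₁ cos φ₂ cos Δλ) = 290.94°
Final bearing θ₂ = (initial bearing from the destination back to the start) + 180° = 329.79°
Δθ = θ₂ − θ₁ = +38.8°

+38.8°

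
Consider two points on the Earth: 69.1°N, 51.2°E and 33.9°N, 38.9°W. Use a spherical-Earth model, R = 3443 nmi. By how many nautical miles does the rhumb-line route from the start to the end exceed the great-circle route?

259 nmi

Great circle: cos σ = sin φ₁ sin φ₂ + cos φ₁ cos φ₂ cos Δλ,  σ = 1.0233 rad → d_gc = 3523.3 nmi
Rhumb line: Δψ = -1.0609, q = Δφ/Δψ = 0.5791, d_rh = R√(Δφ²+q²Δλ²) = 3782.1 nmi
Excess = 3782.1 − 3523.3 = 258.8 ≈ 259 nmi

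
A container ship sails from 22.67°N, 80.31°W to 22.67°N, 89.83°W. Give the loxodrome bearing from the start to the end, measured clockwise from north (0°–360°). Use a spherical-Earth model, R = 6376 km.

Δψ = ln[tan(π/4+φ₂/2)/tan(π/4+φ₁/2)] = +0.0000
Δλ = -0.1662 rad (taken the short way round)
course = atan2(Δλ, Δψ) = 270.00°

270.0°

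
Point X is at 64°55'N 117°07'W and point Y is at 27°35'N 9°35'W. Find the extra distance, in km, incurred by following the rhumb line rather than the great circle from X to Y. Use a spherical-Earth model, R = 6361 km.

Great circle: cos σ = sin φ₁ sin φ₂ + cos φ₁ cos φ₂ cos Δλ,  σ = 1.2596 rad → d_gc = 8012.5 km
Rhumb line: Δψ = -1.0018, q = Δφ/Δψ = 0.6504, d_rh = R√(Δφ²+q²Δλ²) = 8801.6 km
Excess = 8801.6 − 8012.5 = 789.1 ≈ 789 km

789 km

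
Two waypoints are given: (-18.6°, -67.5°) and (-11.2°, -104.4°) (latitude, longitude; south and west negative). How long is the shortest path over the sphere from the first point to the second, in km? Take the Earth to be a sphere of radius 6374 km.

Haversine: a = sin²(Δφ/2)+cos φ₁ cos φ₂ sin²(Δλ/2) = 0.09728;  σ = 2·atan2(√a,√(1−a))
σ = 36.348° → d = Rσ = 6374·0.63439 = 4044 km

4044 km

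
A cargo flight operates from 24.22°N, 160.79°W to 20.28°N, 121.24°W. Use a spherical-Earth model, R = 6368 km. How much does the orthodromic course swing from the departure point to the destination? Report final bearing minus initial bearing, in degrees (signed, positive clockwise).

+15.5°

At departure: θ₁ = atan2(sin Δλ cos φ₂, cos φ₁ sin φ₂ − sin φ₁ cos φ₂ cos Δλ) = 88.14°
At arrival: θ₂ = atan2(sin Δλ cos φ₁, −cos φ₂ sin φ₁ + sin φ₂ cos φ₁ cos Δλ) = 103.65°
Δθ = θ₂ − θ₁ = +15.5°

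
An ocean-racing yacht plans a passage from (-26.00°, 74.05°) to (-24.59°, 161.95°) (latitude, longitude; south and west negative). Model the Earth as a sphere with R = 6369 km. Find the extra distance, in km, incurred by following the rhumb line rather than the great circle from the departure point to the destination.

Great circle: cos σ = sin φ₁ sin φ₂ + cos φ₁ cos φ₂ cos Δλ,  σ = 1.3568 rad → d_gc = 8641.5 km
Rhumb line: Δψ = +0.0272, q = Δφ/Δψ = 0.9041, d_rh = R√(Δφ²+q²Δλ²) = 8835.2 km
Excess = 8835.2 − 8641.5 = 193.7 ≈ 194 km

194 km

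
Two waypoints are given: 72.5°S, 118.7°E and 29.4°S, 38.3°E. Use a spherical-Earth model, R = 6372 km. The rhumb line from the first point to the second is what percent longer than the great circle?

5.6%

Great circle: σ = 1.0334 rad → d_gc = Rσ = 6585.0 km
Rhumb: Δφ = +0.7522, Δλ = -1.4032, Δψ = +1.3341, q = Δφ/Δψ = 0.5639 → d_rh = R√(Δφ²+q²Δλ²) = 6956.6 km
Excess = (6956.6 − 6585.0) / 6585.0 = 371.6 / 6585.0 = 5.64% ≈ 5.6%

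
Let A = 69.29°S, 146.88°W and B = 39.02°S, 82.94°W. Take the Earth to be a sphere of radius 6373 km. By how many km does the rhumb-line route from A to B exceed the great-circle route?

183 km

Great circle: cos σ = sin φ₁ sin φ₂ + cos φ₁ cos φ₂ cos Δλ,  σ = 0.7819 rad → d_gc = 4982.7 km
Rhumb line: Δψ = +0.9590, q = Δφ/Δψ = 0.5509, d_rh = R√(Δφ²+q²Δλ²) = 5165.8 km
Excess = 5165.8 − 4982.7 = 183.1 ≈ 183 km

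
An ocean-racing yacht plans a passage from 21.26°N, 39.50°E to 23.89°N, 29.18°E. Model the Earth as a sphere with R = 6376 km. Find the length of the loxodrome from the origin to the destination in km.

1100 km

Rhumb course C = atan2(Δλ, Δψ) with Δψ = ln[tan(π/4+φ₂/2)/tan(π/4+φ₁/2)] = +0.0497, Δλ = -0.1801 → C = 285.43°
d = R·|Δφ| / |cos C| = 6376·0.04590 / 0.26607 = 1100 km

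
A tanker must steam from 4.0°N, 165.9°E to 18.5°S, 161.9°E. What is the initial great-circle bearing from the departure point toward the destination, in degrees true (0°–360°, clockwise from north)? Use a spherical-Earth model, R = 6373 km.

189.8°

N = sin Δλ·cos φ₂ = -0.0662;  D = cos φ₁ sin φ₂ − sin φ₁ cos φ₂ cos Δλ = -0.3825
initial course = atan2(N, D) = 189.81°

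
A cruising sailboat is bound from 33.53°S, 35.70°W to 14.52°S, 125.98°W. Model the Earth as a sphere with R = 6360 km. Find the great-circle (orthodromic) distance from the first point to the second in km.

Haversine: a = sin²(Δφ/2)+cos φ₁ cos φ₂ sin²(Δλ/2) = 0.43273;  σ = 2·atan2(√a,√(1−a))
σ = 82.268° → d = Rσ = 6360·1.43584 = 9132 km

9132 km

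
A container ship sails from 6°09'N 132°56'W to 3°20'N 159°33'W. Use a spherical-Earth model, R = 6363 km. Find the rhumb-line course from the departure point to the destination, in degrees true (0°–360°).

Δψ = ln[tan(π/4+φ₂/2)/tan(π/4+φ₁/2)] = -0.0493
Δλ = -0.4645 rad (taken the short way round)
course = atan2(Δλ, Δψ) = 263.94°

263.9°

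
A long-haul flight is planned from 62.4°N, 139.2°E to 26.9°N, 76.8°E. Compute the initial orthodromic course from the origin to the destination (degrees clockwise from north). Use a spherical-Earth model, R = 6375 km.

258.8°

θ = atan2( sin Δλ·cos φ₂ ,  cos φ₁ sin φ₂ − sin φ₁ cos φ₂ cos Δλ )
  = atan2(-0.7903, -0.1565) = 258.80°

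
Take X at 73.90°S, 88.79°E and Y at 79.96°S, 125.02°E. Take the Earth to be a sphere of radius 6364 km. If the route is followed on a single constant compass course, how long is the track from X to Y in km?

1119 km

Δψ = ln[tan(π/4+φ₂/2)/tan(π/4+φ₁/2)] = -0.4763;  Δφ = -0.1058 rad,  Δλ = +0.6323 rad
q = Δφ/Δψ = 0.2221
d = R·√(Δφ² + q²Δλ²) = 6364·0.17580 = 1119 km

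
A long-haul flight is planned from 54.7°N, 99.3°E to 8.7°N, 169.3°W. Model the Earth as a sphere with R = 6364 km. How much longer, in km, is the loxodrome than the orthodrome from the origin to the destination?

372 km

Great circle: cos σ = sin φ₁ sin φ₂ + cos φ₁ cos φ₂ cos Δλ,  σ = 1.4611 rad → d_gc = 9298.3 km
Rhumb line: Δψ = -0.9927, q = Δφ/Δψ = 0.8087, d_rh = R√(Δφ²+q²Δλ²) = 9670.4 km
Excess = 9670.4 − 9298.3 = 372.1 ≈ 372 km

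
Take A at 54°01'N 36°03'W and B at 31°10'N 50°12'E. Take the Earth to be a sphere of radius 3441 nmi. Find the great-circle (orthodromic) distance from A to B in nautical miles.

cos σ = sin φ₁ sin φ₂ + cos φ₁ cos φ₂ cos Δλ
      = sin(54.02°)sin(31.17°) + cos(54.02°)cos(31.17°)cos(86.25°) = 0.4517
σ = 63.150° → d = Rσ = 3441·1.10217 = 3793 nmi

3793 nmi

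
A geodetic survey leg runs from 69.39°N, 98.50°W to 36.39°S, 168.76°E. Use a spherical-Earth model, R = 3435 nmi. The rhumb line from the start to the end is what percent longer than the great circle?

Great circle: σ = 2.1759 rad → d_gc = Rσ = 7474.2 nmi
Rhumb: Δφ = -1.8462, Δλ = -1.6186, Δψ = -2.3874, q = Δφ/Δψ = 0.7733 → d_rh = R√(Δφ²+q²Δλ²) = 7661.8 nmi
Excess = (7661.8 − 7474.2) / 7474.2 = 187.6 / 7474.2 = 2.51% ≈ 2.5%

2.5%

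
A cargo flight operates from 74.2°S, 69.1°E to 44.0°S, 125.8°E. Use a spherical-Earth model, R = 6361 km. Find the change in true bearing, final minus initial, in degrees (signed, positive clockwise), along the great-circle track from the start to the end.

-51.2°

At departure: θ₁ = atan2(sin Δλ cos φ₂, cos φ₁ sin φ₂ − sin φ₁ cos φ₂ cos Δλ) = 72.39°
At arrival: θ₂ = atan2(sin Δλ cos φ₁, −cos φ₂ sin φ₁ + sin φ₂ cos φ₁ cos Δλ) = 21.15°
Δθ = θ₂ − θ₁ = -51.2°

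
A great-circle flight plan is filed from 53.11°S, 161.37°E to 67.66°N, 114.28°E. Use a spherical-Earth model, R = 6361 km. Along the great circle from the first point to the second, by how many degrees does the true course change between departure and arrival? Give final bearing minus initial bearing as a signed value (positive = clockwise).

At departure: θ₁ = atan2(sin Δλ cos φ₂, cos φ₁ sin φ₂ − sin φ₁ cos φ₂ cos Δλ) = 339.94°
At arrival: θ₂ = atan2(sin Δλ cos φ₁, −cos φ₂ sin φ₁ + sin φ₂ cos φ₁ cos Δλ) = 327.19°
Δθ = θ₂ − θ₁ = -12.7°

-12.7°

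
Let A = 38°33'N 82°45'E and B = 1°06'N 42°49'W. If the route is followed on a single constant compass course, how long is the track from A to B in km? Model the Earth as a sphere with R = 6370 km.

13492 km

Rhumb course C = atan2(Δλ, Δψ) with Δψ = ln[tan(π/4+φ₂/2)/tan(π/4+φ₁/2)] = -0.7110, Δλ = -2.1916 → C = 252.03°
d = R·|Δφ| / |cos C| = 6370·0.65363 / 0.30860 = 13492 km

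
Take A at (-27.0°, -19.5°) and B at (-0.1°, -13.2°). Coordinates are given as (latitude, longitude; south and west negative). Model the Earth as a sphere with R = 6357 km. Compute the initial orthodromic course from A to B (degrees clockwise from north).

θ = atan2( sin Δλ·cos φ₂ ,  cos φ₁ sin φ₂ − sin φ₁ cos φ₂ cos Δλ )
  = atan2(+0.1097, +0.4497) = 13.71°

13.7°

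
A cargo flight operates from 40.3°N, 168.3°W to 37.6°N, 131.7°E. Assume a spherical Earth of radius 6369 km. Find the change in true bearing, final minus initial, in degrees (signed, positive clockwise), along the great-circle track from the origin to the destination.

At departure: θ₁ = atan2(sin Δλ cos φ₂, cos φ₁ sin φ₂ − sin φ₁ cos φ₂ cos Δλ) = 286.95°
At arrival: θ₂ = atan2(sin Δλ cos φ₁, −cos φ₂ sin φ₁ + sin φ₂ cos φ₁ cos Δλ) = 247.04°
Δθ = θ₂ − θ₁ = -39.9°

-39.9°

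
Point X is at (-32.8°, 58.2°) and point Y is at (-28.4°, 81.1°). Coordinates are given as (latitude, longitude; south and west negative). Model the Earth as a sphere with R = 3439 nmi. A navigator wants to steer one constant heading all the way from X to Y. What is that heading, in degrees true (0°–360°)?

77.4°

Δψ = ln[tan(π/4+φ₂/2)/tan(π/4+φ₁/2)] = +0.0893
Δλ = +0.3997 rad (taken the short way round)
course = atan2(Δλ, Δψ) = 77.41°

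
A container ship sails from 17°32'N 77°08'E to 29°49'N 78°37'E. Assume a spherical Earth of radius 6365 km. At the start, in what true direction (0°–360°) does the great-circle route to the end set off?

N = sin Δλ·cos φ₂ = +0.0225;  D = cos φ₁ sin φ₂ − sin φ₁ cos φ₂ cos Δλ = +0.2128
initial course = atan2(N, D) = 6.02°

6.0°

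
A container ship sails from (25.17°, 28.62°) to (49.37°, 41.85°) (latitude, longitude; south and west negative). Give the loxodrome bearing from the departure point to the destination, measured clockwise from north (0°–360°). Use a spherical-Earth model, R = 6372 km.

23.2°

Meridional parts: M(φ₁)=+0.4542, M(φ₂)=+0.9937 → ΔM = +0.5395;  Δλ = +0.2309 rad
tan C = Δλ / ΔM = +0.4280 → C = 23.17°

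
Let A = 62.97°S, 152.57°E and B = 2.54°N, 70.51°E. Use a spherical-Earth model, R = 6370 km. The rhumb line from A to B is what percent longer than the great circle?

3.2%

Great circle: σ = 1.5476 rad → d_gc = Rσ = 9857.9 km
Rhumb: Δφ = +1.1434, Δλ = -1.4322, Δψ = +1.4700, q = Δφ/Δψ = 0.7778 → d_rh = R√(Δφ²+q²Δλ²) = 10168.6 km
Excess = (10168.6 − 9857.9) / 9857.9 = 310.7 / 9857.9 = 3.152% ≈ 3.2%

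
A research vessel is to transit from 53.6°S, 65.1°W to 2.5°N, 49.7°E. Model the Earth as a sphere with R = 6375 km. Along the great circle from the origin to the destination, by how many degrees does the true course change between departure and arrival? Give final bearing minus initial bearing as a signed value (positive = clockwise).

-74.8°

At departure: θ₁ = atan2(sin Δλ cos φ₂, cos φ₁ sin φ₂ − sin φ₁ cos φ₂ cos Δλ) = 108.95°
At arrival: θ₂ = atan2(sin Δλ cos φ₁, −cos φ₂ sin φ₁ + sin φ₂ cos φ₁ cos Δλ) = 34.18°
Δθ = θ₂ − θ₁ = -74.8°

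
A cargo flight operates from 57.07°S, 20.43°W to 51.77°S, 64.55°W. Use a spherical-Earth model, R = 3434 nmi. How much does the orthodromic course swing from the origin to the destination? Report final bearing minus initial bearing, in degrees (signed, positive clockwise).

+36.5°

At departure: θ₁ = atan2(sin Δλ cos φ₂, cos φ₁ sin φ₂ − sin φ₁ cos φ₂ cos Δλ) = 262.83°
At arrival: θ₂ = atan2(sin Δλ cos φ₁, −cos φ₂ sin φ₁ + sin φ₂ cos φ₁ cos Δλ) = 299.35°
Δθ = θ₂ − θ₁ = +36.5°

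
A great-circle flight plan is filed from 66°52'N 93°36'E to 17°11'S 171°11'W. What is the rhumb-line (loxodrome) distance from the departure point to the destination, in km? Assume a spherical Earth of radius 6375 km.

Δψ = ln[tan(π/4+φ₂/2)/tan(π/4+φ₁/2)] = -1.8909;  Δφ = -1.4669 rad,  Δλ = +1.6618 rad
q = Δφ/Δψ = 0.7758
d = R·√(Δφ² + q²Δλ²) = 6375·1.95298 = 12450 km

12450 km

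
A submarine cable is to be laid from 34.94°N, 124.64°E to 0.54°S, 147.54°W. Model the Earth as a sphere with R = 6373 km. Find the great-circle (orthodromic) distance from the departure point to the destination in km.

cos σ = sin φ₁ sin φ₂ + cos φ₁ cos φ₂ cos Δλ
      = sin(34.94°)sin(-0.54°) + cos(34.94°)cos(-0.54°)cos(87.82°) = 0.0258
σ = 88.523° → d = Rσ = 6373·1.54501 = 9846 km

9846 km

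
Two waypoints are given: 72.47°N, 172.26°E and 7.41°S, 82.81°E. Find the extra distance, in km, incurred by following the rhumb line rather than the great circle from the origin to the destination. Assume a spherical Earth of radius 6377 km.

Great circle: cos σ = sin φ₁ sin φ₂ + cos φ₁ cos φ₂ cos Δλ,  σ = 1.6912 rad → d_gc = 10784.8 km
Rhumb line: Δψ = -1.9993, q = Δφ/Δψ = 0.6973, d_rh = R√(Δφ²+q²Δλ²) = 11280.1 km
Excess = 11280.1 − 10784.8 = 495.3 ≈ 495 km

495 km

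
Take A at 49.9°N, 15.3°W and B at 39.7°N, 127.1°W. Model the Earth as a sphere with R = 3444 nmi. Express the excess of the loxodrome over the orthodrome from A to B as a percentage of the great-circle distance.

10.2%

Great circle: σ = 1.2613 rad → d_gc = Rσ = 4344.0 nmi
Rhumb: Δφ = -0.1780, Δλ = -1.9513, Δψ = -0.2519, q = Δφ/Δψ = 0.7068 → d_rh = R√(Δφ²+q²Δλ²) = 4789.1 nmi
Excess = (4789.1 − 4344.0) / 4344.0 = 445.1 / 4344.0 = 10.246% ≈ 10.2%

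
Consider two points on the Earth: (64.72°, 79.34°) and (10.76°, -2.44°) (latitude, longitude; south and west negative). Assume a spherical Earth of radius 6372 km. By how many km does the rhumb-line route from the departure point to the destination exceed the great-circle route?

Great circle: cos σ = sin φ₁ sin φ₂ + cos φ₁ cos φ₂ cos Δλ,  σ = 1.3400 rad → d_gc = 8538.2 km
Rhumb line: Δψ = -1.3060, q = Δφ/Δψ = 0.7211, d_rh = R√(Δφ²+q²Δλ²) = 8889.5 km
Excess = 8889.5 − 8538.2 = 351.3 ≈ 351 km

351 km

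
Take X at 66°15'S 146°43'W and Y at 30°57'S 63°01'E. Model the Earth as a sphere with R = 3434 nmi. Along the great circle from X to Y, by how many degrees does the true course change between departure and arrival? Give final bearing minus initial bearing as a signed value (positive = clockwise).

+142.7°

At departure: θ₁ = atan2(sin Δλ cos φ₂, cos φ₁ sin φ₂ − sin φ₁ cos φ₂ cos Δλ) = 205.57°
At arrival: θ₂ = atan2(sin Δλ cos φ₁, −cos φ₂ sin φ₁ + sin φ₂ cos φ₁ cos Δλ) = 348.30°
Δθ = θ₂ − θ₁ = +142.7°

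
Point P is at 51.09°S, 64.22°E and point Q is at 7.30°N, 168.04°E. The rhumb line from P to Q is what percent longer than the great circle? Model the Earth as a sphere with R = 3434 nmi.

3.3%

Great circle: σ = 1.8211 rad → d_gc = Rσ = 6253.6 nmi
Rhumb: Δφ = +1.0191, Δλ = +1.8120, Δψ = +1.1684, q = Δφ/Δψ = 0.8722 → d_rh = R√(Δφ²+q²Δλ²) = 6457.8 nmi
Excess = (6457.8 − 6253.6) / 6253.6 = 204.2 / 6253.6 = 3.27% ≈ 3.3%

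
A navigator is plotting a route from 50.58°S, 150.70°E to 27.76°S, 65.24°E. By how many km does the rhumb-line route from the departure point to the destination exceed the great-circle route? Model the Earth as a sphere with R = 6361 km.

Great circle: cos σ = sin φ₁ sin φ₂ + cos φ₁ cos φ₂ cos Δλ,  σ = 1.1546 rad → d_gc = 7344.4 km
Rhumb line: Δψ = +0.5219, q = Δφ/Δψ = 0.7632, d_rh = R√(Δφ²+q²Δλ²) = 7671.3 km
Excess = 7671.3 − 7344.4 = 326.9 ≈ 327 km

327 km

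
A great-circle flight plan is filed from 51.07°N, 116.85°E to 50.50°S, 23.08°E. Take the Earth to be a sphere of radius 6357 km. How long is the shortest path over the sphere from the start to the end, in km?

Haversine: a = sin²(Δφ/2)+cos φ₁ cos φ₂ sin²(Δλ/2) = 0.81327;  σ = 2·atan2(√a,√(1−a))
σ = 128.795° → d = Rσ = 6357·2.24790 = 14290 km

14290 km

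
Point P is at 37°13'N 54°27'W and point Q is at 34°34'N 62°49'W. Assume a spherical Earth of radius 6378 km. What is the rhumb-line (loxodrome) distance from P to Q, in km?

Δψ = ln[tan(π/4+φ₂/2)/tan(π/4+φ₁/2)] = -0.0571;  Δφ = -0.0463 rad,  Δλ = -0.1460 rad
q = Δφ/Δψ = 0.8100
d = R·√(Δφ² + q²Δλ²) = 6378·0.12700 = 810 km

810 km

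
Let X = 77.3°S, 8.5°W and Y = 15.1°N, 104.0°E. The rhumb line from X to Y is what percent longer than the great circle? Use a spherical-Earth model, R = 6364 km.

Great circle: σ = 1.9128 rad → d_gc = Rσ = 12172.9 km
Rhumb: Δφ = +1.6127, Δλ = +1.9635, Δψ = +2.4623, q = Δφ/Δψ = 0.6549 → d_rh = R√(Δφ²+q²Δλ²) = 13126.7 km
Excess = (13126.7 − 12172.9) / 12172.9 = 953.8 / 12172.9 = 7.84% ≈ 7.8%

7.8%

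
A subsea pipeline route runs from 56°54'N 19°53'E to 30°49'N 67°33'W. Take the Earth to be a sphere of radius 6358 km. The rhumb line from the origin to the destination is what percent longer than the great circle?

5.6%

Great circle: σ = 1.1039 rad → d_gc = Rσ = 7018.3 km
Rhumb: Δφ = -0.4552, Δλ = -1.5260, Δψ = -0.6476, q = Δφ/Δψ = 0.7029 → d_rh = R√(Δφ²+q²Δλ²) = 7408.7 km
Excess = (7408.7 − 7018.3) / 7018.3 = 390.4 / 7018.3 = 5.56% ≈ 5.6%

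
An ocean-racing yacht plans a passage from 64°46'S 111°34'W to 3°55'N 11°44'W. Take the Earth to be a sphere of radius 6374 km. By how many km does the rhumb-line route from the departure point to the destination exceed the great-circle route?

Great circle: cos σ = sin φ₁ sin φ₂ + cos φ₁ cos φ₂ cos Δλ,  σ = 1.7056 rad → d_gc = 10871.7 km
Rhumb line: Δψ = +1.5653, q = Δφ/Δψ = 0.7658, d_rh = R√(Δφ²+q²Δλ²) = 11433.6 km
Excess = 11433.6 − 10871.7 = 561.9 ≈ 562 km

562 km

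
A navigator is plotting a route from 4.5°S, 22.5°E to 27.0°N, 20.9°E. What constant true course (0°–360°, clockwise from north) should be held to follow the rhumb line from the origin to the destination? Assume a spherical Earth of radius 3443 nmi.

357.2°

Meridional parts: M(φ₁)=-0.0786, M(φ₂)=+0.4897 → ΔM = +0.5683;  Δλ = -0.0279 rad
tan C = Δλ / ΔM = -0.0491 → C = 357.19°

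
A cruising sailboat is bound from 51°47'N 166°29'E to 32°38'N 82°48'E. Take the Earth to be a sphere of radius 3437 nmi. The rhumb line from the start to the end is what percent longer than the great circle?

Great circle: σ = 1.0690 rad → d_gc = Rσ = 3674.1 nmi
Rhumb: Δφ = -0.3342, Δλ = -1.4605, Δψ = -0.4569, q = Δφ/Δψ = 0.7315 → d_rh = R√(Δφ²+q²Δλ²) = 3847.5 nmi
Excess = (3847.5 − 3674.1) / 3674.1 = 173.4 / 3674.1 = 4.72% ≈ 4.7%

4.7%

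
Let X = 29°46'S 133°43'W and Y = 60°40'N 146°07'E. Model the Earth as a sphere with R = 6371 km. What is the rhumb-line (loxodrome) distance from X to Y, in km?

12523 km

Δψ = ln[tan(π/4+φ₂/2)/tan(π/4+φ₁/2)] = +1.8851;  Δφ = +1.5784 rad,  Δλ = -1.3992 rad
q = Δφ/Δψ = 0.8373
d = R·√(Δφ² + q²Δλ²) = 6371·1.96562 = 12523 km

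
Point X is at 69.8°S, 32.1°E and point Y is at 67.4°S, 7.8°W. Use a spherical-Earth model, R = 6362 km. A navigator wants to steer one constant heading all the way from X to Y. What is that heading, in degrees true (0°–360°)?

279.4°

Meridional parts: M(φ₁)=-1.7253, M(φ₂)=-1.6103 → ΔM = +0.1149;  Δλ = -0.6964 rad
tan C = Δλ / ΔM = -6.0599 → C = 279.37°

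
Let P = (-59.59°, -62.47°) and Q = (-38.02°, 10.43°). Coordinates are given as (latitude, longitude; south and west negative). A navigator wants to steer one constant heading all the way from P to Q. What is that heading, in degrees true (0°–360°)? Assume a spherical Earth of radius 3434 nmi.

Δψ = ln[tan(π/4+φ₂/2)/tan(π/4+φ₁/2)] = +0.5843
Δλ = +1.2723 rad (taken the short way round)
course = atan2(Δλ, Δψ) = 65.33°

65.3°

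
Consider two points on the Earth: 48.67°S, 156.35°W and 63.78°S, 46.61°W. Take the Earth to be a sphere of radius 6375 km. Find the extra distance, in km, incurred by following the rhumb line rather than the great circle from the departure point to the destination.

780 km

Great circle: cos σ = sin φ₁ sin φ₂ + cos φ₁ cos φ₂ cos Δλ,  σ = 0.9581 rad → d_gc = 6107.66 km
Rhumb line: Δψ = -0.4821, q = Δφ/Δψ = 0.5470, d_rh = R√(Δφ²+q²Δλ²) = 6887.23 km
Excess = 6887.23 − 6107.66 = 779.57 ≈ 780 km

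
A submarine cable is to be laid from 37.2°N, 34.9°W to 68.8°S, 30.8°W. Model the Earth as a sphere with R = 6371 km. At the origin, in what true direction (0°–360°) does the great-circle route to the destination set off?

θ = atan2( sin Δλ·cos φ₂ ,  cos φ₁ sin φ₂ − sin φ₁ cos φ₂ cos Δλ )
  = atan2(+0.0259, -0.9607) = 178.46°

178.5°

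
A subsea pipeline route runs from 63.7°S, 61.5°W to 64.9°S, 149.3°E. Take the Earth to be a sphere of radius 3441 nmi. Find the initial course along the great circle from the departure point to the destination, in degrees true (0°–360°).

θ = atan2( sin Δλ·cos φ₂ ,  cos φ₁ sin φ₂ − sin φ₁ cos φ₂ cos Δλ )
  = atan2(-0.2172, -0.7279) = 196.62°

196.6°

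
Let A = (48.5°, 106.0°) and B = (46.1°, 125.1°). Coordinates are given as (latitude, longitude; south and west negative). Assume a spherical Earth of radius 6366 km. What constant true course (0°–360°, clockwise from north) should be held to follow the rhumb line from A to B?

Meridional parts: M(φ₁)=+0.9706, M(φ₂)=+0.9088 → ΔM = -0.0618;  Δλ = +0.3334 rad
tan C = Δλ / ΔM = -5.3957 → C = 100.50°

100.5°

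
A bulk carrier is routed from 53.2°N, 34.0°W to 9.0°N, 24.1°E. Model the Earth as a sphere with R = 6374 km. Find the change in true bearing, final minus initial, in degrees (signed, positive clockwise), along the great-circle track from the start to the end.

+34.4°

Initial bearing θ₁ = atan2(sin Δλ cos φ₂, cos φ₁ sin φ₂ − sin φ₁ cos φ₂ cos Δλ) = 111.14°
Final bearing θ₂ = (initial bearing from the destination back to the start) + 180° = 145.55°
Δθ = θ₂ − θ₁ = +34.4°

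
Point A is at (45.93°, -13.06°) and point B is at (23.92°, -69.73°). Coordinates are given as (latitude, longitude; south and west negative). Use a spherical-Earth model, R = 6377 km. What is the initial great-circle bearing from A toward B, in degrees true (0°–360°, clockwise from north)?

264.1°

N = sin Δλ·cos φ₂ = -0.7638;  D = cos φ₁ sin φ₂ − sin φ₁ cos φ₂ cos Δλ = -0.0789
initial course = atan2(N, D) = 264.10°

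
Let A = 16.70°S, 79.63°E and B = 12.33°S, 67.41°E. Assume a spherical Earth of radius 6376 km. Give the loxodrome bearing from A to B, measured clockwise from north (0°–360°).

290.3°

Meridional parts: M(φ₁)=-0.2957, M(φ₂)=-0.2169 → ΔM = +0.0788;  Δλ = -0.2133 rad
tan C = Δλ / ΔM = -2.7063 → C = 290.28°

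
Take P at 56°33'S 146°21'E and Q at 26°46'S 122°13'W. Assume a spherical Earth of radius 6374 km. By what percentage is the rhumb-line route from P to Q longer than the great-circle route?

Great circle: σ = 1.1988 rad → d_gc = Rσ = 7641.3 km
Rhumb: Δφ = +0.5198, Δλ = +1.5958, Δψ = +0.7172, q = Δφ/Δψ = 0.7248 → d_rh = R√(Δφ²+q²Δλ²) = 8082.7 km
Excess = (8082.7 − 7641.3) / 7641.3 = 441.4 / 7641.3 = 5.78% ≈ 5.8%

5.8%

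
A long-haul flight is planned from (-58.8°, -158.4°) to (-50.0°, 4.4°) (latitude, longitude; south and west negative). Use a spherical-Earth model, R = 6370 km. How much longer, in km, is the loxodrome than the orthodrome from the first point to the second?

Great circle: cos σ = sin φ₁ sin φ₂ + cos φ₁ cos φ₂ cos Δλ,  σ = 1.2269 rad → d_gc = 7815.4 km
Rhumb line: Δψ = +0.2651, q = Δφ/Δψ = 0.5793, d_rh = R√(Δφ²+q²Δλ²) = 10530.8 km
Excess = 10530.8 − 7815.4 = 2715.4 ≈ 2715 km

2715 km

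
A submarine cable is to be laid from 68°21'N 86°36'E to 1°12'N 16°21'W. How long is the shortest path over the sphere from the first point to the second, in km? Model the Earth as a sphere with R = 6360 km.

cos σ = sin φ₁ sin φ₂ + cos φ₁ cos φ₂ cos Δλ
      = sin(68.35°)sin(1.20°) + cos(68.35°)cos(1.20°)cos(-102.95°) = -0.0632
σ = 93.623° → d = Rσ = 6360·1.63403 = 10392 km

10392 km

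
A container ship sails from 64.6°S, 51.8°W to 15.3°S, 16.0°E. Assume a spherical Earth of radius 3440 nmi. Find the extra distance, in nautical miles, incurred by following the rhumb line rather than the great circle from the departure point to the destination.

Great circle: cos σ = sin φ₁ sin φ₂ + cos φ₁ cos φ₂ cos Δλ,  σ = 1.1651 rad → d_gc = 4007.8 nmi
Rhumb line: Δψ = +1.2198, q = Δφ/Δψ = 0.7054, d_rh = R√(Δφ²+q²Δλ²) = 4123.9 nmi
Excess = 4123.9 − 4007.8 = 116.1 ≈ 116 nmi

116 nmi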